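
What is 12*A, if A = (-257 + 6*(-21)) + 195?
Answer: -2256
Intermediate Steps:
A = -188 (A = (-257 - 126) + 195 = -383 + 195 = -188)
12*A = 12*(-188) = -2256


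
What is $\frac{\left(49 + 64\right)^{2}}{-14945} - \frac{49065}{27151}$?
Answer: $- \frac{1079967544}{405771695} \approx -2.6615$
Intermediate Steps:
$\frac{\left(49 + 64\right)^{2}}{-14945} - \frac{49065}{27151} = 113^{2} \left(- \frac{1}{14945}\right) - \frac{49065}{27151} = 12769 \left(- \frac{1}{14945}\right) - \frac{49065}{27151} = - \frac{12769}{14945} - \frac{49065}{27151} = - \frac{1079967544}{405771695}$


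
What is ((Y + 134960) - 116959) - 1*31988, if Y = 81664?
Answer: 67677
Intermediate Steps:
((Y + 134960) - 116959) - 1*31988 = ((81664 + 134960) - 116959) - 1*31988 = (216624 - 116959) - 31988 = 99665 - 31988 = 67677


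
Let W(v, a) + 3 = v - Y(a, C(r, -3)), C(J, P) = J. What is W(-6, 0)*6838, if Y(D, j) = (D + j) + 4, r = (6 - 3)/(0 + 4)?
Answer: -188045/2 ≈ -94023.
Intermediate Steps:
r = 3/4 ≈ 0.75000
Y(D, j) = 4 + D + j
W(v, a) = -31/4 + v - a (W(v, a) = -3 + (v - (4 + a + 3/4)) = -3 + (v - (19/4 + a)) = -3 + (v + (-19/4 - a)) = -3 + (-19/4 + v - a) = -31/4 + v - a)
W(-6, 0)*6838 = (-31/4 - 6 - 1*0)*6838 = (-31/4 - 6 + 0)*6838 = -55/4*6838 = -188045/2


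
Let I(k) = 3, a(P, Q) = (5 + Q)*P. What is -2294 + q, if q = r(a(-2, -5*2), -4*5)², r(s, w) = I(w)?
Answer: -2285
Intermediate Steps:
a(P, Q) = P*(5 + Q)
r(s, w) = 3
q = 9 (q = 3² = 9)
-2294 + q = -2294 + 9 = -2285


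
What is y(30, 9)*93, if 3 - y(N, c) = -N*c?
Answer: 25389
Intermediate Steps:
y(N, c) = 3 + N*c (y(N, c) = 3 - (-1)*N*c = 3 + N*c)
y(30, 9)*93 = (3 + 30*9)*93 = (3 + 270)*93 = 273*93 = 25389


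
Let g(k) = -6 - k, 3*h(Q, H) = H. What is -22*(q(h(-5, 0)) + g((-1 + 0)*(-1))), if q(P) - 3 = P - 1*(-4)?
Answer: 0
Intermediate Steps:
h(Q, H) = H/3
q(P) = 7 + P (q(P) = 3 + (P - 1*(-4)) = 3 + (P + 4) = 3 + (4 + P) = 7 + P)
-22*(q(h(-5, 0)) + g((-1 + 0)*(-1))) = -22*((7 + (1/3)*0) + (-6 - (-1 + 0)*(-1))) = -22*((7 + 0) + (-6 - (-1)*(-1))) = -22*(7 + (-6 - 1*1)) = -22*(7 + (-6 - 1)) = -22*(7 - 7) = -22*0 = 0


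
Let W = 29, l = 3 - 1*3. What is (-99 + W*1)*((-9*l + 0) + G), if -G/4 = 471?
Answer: 131880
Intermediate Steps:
G = -1884 (G = -4*471 = -1884)
l = 0 (l = 3 - 3 = 0)
(-99 + W*1)*((-9*l + 0) + G) = (-99 + 29*1)*((-9*0 + 0) - 1884) = (-99 + 29)*((0 + 0) - 1884) = -70*(0 - 1884) = -70*(-1884) = 131880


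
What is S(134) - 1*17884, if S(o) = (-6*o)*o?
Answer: -125620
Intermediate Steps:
S(o) = -6*o**2
S(134) - 1*17884 = -6*134**2 - 1*17884 = -6*17956 - 17884 = -107736 - 17884 = -125620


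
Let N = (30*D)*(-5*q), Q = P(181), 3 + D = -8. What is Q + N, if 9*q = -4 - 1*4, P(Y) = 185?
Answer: -3845/3 ≈ -1281.7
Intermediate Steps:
D = -11 (D = -3 - 8 = -11)
q = -8/9 (q = (-4 - 1*4)/9 = (-4 - 4)/9 = (⅑)*(-8) = -8/9 ≈ -0.88889)
Q = 185
N = -4400/3 (N = (30*(-11))*(-5*(-8/9)) = -330*40/9 = -4400/3 ≈ -1466.7)
Q + N = 185 - 4400/3 = -3845/3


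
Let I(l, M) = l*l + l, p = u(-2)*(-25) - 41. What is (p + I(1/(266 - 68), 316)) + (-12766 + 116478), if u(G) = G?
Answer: 4066278283/39204 ≈ 1.0372e+5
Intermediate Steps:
p = 9 (p = -2*(-25) - 41 = 50 - 41 = 9)
I(l, M) = l + l² (I(l, M) = l² + l = l + l²)
(p + I(1/(266 - 68), 316)) + (-12766 + 116478) = (9 + (1 + 1/(266 - 68))/(266 - 68)) + (-12766 + 116478) = (9 + (1 + 1/198)/198) + 103712 = (9 + (1/198)*(199/198)) + 103712 = (9 + 199/39204) + 103712 = 353035/39204 + 103712 = 4066278283/39204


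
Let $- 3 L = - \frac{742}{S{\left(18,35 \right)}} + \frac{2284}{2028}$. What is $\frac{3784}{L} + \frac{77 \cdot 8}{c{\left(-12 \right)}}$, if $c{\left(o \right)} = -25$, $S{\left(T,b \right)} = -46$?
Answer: $- \frac{343334948}{503075} \approx -682.47$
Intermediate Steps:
$L = - \frac{201230}{34983}$ ($L = - \frac{- \frac{742}{-46} + \frac{2284}{2028}}{3} = - \frac{\left(-742\right) \left(- \frac{1}{46}\right) + 2284 \cdot \frac{1}{2028}}{3} = - \frac{\frac{371}{23} + \frac{571}{507}}{3} = \left(- \frac{1}{3}\right) \frac{201230}{11661} = - \frac{201230}{34983} \approx -5.7522$)
$\frac{3784}{L} + \frac{77 \cdot 8}{c{\left(-12 \right)}} = \frac{3784}{- \frac{201230}{34983}} + \frac{77 \cdot 8}{-25} = 3784 \left(- \frac{34983}{201230}\right) + 616 \left(- \frac{1}{25}\right) = - \frac{66187836}{100615} - \frac{616}{25} = - \frac{343334948}{503075}$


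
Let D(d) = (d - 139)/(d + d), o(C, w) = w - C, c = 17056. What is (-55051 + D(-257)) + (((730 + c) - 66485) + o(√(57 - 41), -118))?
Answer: -26694906/257 ≈ -1.0387e+5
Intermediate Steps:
D(d) = (-139 + d)/(2*d) (D(d) = (-139 + d)/((2*d)) = (-139 + d)*(1/(2*d)) = (-139 + d)/(2*d))
(-55051 + D(-257)) + (((730 + c) - 66485) + o(√(57 - 41), -118)) = (-55051 + (½)*(-139 - 257)/(-257)) + (((730 + 17056) - 66485) + (-118 - √(57 - 41))) = (-55051 + (½)*(-1/257)*(-396)) + ((17786 - 66485) + (-118 - √16)) = (-55051 + 198/257) + (-48699 + (-118 - 1*4)) = -14147909/257 + (-48699 + (-118 - 4)) = -14147909/257 + (-48699 - 122) = -14147909/257 - 48821 = -26694906/257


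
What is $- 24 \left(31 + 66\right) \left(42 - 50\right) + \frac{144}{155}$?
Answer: $\frac{2886864}{155} \approx 18625.0$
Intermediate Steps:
$- 24 \left(31 + 66\right) \left(42 - 50\right) + \frac{144}{155} = - 24 \cdot 97 \left(-8\right) + 144 \cdot \frac{1}{155} = \left(-24\right) \left(-776\right) + \frac{144}{155} = 18624 + \frac{144}{155} = \frac{2886864}{155}$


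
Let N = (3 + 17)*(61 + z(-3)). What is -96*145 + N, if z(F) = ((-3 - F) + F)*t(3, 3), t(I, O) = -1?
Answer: -12640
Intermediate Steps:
z(F) = 3 (z(F) = ((-3 - F) + F)*(-1) = -3*(-1) = 3)
N = 1280 (N = (3 + 17)*(61 + 3) = 20*64 = 1280)
-96*145 + N = -96*145 + 1280 = -13920 + 1280 = -12640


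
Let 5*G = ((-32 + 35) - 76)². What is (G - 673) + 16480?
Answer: 84364/5 ≈ 16873.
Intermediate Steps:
G = 5329/5 (G = ((-32 + 35) - 76)²/5 = (3 - 76)²/5 = (⅕)*(-73)² = (⅕)*5329 = 5329/5 ≈ 1065.8)
(G - 673) + 16480 = (5329/5 - 673) + 16480 = 1964/5 + 16480 = 84364/5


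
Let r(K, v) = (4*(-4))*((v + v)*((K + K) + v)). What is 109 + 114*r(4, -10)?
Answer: -72851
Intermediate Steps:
r(K, v) = -32*v*(v + 2*K) (r(K, v) = -16*2*v*(2*K + v) = -16*2*v*(v + 2*K) = -32*v*(v + 2*K))
109 + 114*r(4, -10) = 109 + 114*(-32*(-10)*(-10 + 2*4)) = 109 + 114*(-32*(-10)*(-10 + 8)) = 109 + 114*(-32*(-10)*(-2)) = 109 + 114*(-640) = 109 - 72960 = -72851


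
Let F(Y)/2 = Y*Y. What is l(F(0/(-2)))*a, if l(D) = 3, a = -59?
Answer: -177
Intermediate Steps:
F(Y) = 2*Y² (F(Y) = 2*(Y*Y) = 2*Y²)
l(F(0/(-2)))*a = 3*(-59) = -177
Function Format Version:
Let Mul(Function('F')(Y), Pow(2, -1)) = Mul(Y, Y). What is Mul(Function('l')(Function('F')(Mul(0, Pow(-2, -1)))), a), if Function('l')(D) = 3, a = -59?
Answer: -177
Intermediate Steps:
Function('F')(Y) = Mul(2, Pow(Y, 2)) (Function('F')(Y) = Mul(2, Mul(Y, Y)) = Mul(2, Pow(Y, 2)))
Mul(Function('l')(Function('F')(Mul(0, Pow(-2, -1)))), a) = Mul(3, -59) = -177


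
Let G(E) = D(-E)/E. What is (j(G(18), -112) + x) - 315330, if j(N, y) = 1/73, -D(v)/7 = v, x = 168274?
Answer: -10735087/73 ≈ -1.4706e+5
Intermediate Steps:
D(v) = -7*v
G(E) = 7 (G(E) = (-(-7)*E)/E = (7*E)/E = 7)
j(N, y) = 1/73
(j(G(18), -112) + x) - 315330 = (1/73 + 168274) - 315330 = 12284003/73 - 315330 = -10735087/73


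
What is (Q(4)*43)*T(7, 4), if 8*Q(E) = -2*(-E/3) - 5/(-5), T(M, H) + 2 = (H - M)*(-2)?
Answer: 473/6 ≈ 78.833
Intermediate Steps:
T(M, H) = -2 - 2*H + 2*M (T(M, H) = -2 + (H - M)*(-2) = -2 + (-2*H + 2*M) = -2 - 2*H + 2*M)
Q(E) = ⅛ + E/12 (Q(E) = (-2*(-E/3) - 5/(-5))/8 = (-2*(-E/3) - 5*(-⅕))/8 = (-(-2)*E/3 + 1)/8 = (2*E/3 + 1)/8 = (1 + 2*E/3)/8 = ⅛ + E/12)
(Q(4)*43)*T(7, 4) = ((⅛ + (1/12)*4)*43)*(-2 - 2*4 + 2*7) = ((⅛ + ⅓)*43)*(-2 - 8 + 14) = ((11/24)*43)*4 = (473/24)*4 = 473/6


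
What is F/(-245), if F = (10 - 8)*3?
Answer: -6/245 ≈ -0.024490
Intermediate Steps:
F = 6 (F = 2*3 = 6)
F/(-245) = 6/(-245) = 6*(-1/245) = -6/245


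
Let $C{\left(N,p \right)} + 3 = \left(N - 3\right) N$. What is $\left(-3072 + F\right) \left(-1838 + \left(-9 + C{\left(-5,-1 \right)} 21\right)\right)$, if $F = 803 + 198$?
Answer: $2215970$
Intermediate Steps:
$C{\left(N,p \right)} = -3 + N \left(-3 + N\right)$ ($C{\left(N,p \right)} = -3 + \left(N - 3\right) N = -3 + \left(-3 + N\right) N = -3 + N \left(-3 + N\right)$)
$F = 1001$
$\left(-3072 + F\right) \left(-1838 + \left(-9 + C{\left(-5,-1 \right)} 21\right)\right) = \left(-3072 + 1001\right) \left(-1838 - \left(9 - \left(-3 + \left(-5\right)^{2} - -15\right) 21\right)\right) = - 2071 \left(-1838 - \left(9 - \left(-3 + 25 + 15\right) 21\right)\right) = - 2071 \left(-1838 + \left(-9 + 37 \cdot 21\right)\right) = - 2071 \left(-1838 + \left(-9 + 777\right)\right) = - 2071 \left(-1838 + 768\right) = \left(-2071\right) \left(-1070\right) = 2215970$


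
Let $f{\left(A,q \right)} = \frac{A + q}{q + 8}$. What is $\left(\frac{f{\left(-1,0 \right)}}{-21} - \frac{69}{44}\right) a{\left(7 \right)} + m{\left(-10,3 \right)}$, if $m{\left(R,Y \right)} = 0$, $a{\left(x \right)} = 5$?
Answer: $- \frac{14435}{1848} \approx -7.8111$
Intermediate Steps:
$f{\left(A,q \right)} = \frac{A + q}{8 + q}$
$\left(\frac{f{\left(-1,0 \right)}}{-21} - \frac{69}{44}\right) a{\left(7 \right)} + m{\left(-10,3 \right)} = \left(\frac{\frac{1}{8 + 0} \left(-1 + 0\right)}{-21} - \frac{69}{44}\right) 5 + 0 = \left(\frac{1}{8} \left(-1\right) \left(- \frac{1}{21}\right) - \frac{69}{44}\right) 5 + 0 = \left(\left(- \frac{1}{8}\right) \left(- \frac{1}{21}\right) - \frac{69}{44}\right) 5 + 0 = \left(\frac{1}{168} - \frac{69}{44}\right) 5 + 0 = \left(- \frac{2887}{1848}\right) 5 + 0 = - \frac{14435}{1848} + 0 = - \frac{14435}{1848}$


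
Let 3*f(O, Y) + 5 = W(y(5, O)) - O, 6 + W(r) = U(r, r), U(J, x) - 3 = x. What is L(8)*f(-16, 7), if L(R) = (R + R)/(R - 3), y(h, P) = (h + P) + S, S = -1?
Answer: -64/15 ≈ -4.2667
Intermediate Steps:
U(J, x) = 3 + x
y(h, P) = -1 + P + h (y(h, P) = (h + P) - 1 = (P + h) - 1 = -1 + P + h)
L(R) = 2*R/(-3 + R) (L(R) = (2*R)/(-3 + R) = 2*R/(-3 + R))
W(r) = -3 + r (W(r) = -6 + (3 + r) = -3 + r)
f(O, Y) = -4/3 (f(O, Y) = -5/3 + ((-3 + (-1 + O + 5)) - O)/3 = -5/3 + ((-3 + (4 + O)) - O)/3 = -5/3 + ((1 + O) - O)/3 = -5/3 + (1/3)*1 = -5/3 + 1/3 = -4/3)
L(8)*f(-16, 7) = (2*8/(-3 + 8))*(-4/3) = (2*8/5)*(-4/3) = (2*8*(1/5))*(-4/3) = (16/5)*(-4/3) = -64/15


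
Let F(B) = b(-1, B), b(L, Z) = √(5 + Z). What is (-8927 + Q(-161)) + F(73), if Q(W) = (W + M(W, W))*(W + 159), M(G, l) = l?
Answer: -8283 + √78 ≈ -8274.2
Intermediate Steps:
F(B) = √(5 + B)
Q(W) = 2*W*(159 + W) (Q(W) = (W + W)*(W + 159) = (2*W)*(159 + W) = 2*W*(159 + W))
(-8927 + Q(-161)) + F(73) = (-8927 + 2*(-161)*(159 - 161)) + √(5 + 73) = (-8927 + 2*(-161)*(-2)) + √78 = (-8927 + 644) + √78 = -8283 + √78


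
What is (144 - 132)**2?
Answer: 144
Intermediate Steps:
(144 - 132)**2 = 12**2 = 144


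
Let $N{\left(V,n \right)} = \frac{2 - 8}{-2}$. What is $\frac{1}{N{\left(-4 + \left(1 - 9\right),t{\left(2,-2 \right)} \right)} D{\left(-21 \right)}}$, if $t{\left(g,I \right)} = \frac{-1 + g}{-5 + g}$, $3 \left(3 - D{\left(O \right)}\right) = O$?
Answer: $\frac{1}{30} \approx 0.033333$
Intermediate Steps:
$D{\left(O \right)} = 3 - \frac{O}{3}$
$t{\left(g,I \right)} = \frac{-1 + g}{-5 + g}$
$N{\left(V,n \right)} = 3$ ($N{\left(V,n \right)} = \left(-6\right) \left(- \frac{1}{2}\right) = 3$)
$\frac{1}{N{\left(-4 + \left(1 - 9\right),t{\left(2,-2 \right)} \right)} D{\left(-21 \right)}} = \frac{1}{3 \left(3 - -7\right)} = \frac{1}{3 \left(3 + 7\right)} = \frac{1}{3 \cdot 10} = \frac{1}{30}$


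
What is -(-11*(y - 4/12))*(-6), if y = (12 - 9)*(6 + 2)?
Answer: -1562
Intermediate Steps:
y = 24 (y = 3*8 = 24)
-(-11*(y - 4/12))*(-6) = -(-11*(24 - 4/12))*(-6) = -(-11*(24 - 4*1/12))*(-6) = -(-11*(24 - 1/3))*(-6) = -(-11*71/3)*(-6) = -(-781)*(-6)/3 = -1*1562 = -1562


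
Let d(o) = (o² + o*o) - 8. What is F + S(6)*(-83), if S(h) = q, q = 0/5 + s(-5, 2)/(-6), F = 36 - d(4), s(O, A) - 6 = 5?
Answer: 985/6 ≈ 164.17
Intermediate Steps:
s(O, A) = 11 (s(O, A) = 6 + 5 = 11)
d(o) = -8 + 2*o² (d(o) = (o² + o²) - 8 = 2*o² - 8 = -8 + 2*o²)
F = 12 (F = 36 - (-8 + 2*4²) = 36 - (-8 + 2*16) = 36 - (-8 + 32) = 36 - 1*24 = 36 - 24 = 12)
q = -11/6 (q = 0/5 + 11/(-6) = 0*(⅕) + 11*(-⅙) = 0 - 11/6 = -11/6 ≈ -1.8333)
S(h) = -11/6
F + S(6)*(-83) = 12 - 11/6*(-83) = 12 + 913/6 = 985/6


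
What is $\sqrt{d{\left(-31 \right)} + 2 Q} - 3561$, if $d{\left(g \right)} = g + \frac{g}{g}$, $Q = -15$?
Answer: $-3561 + 2 i \sqrt{15} \approx -3561.0 + 7.746 i$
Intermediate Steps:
$d{\left(g \right)} = 1 + g$ ($d{\left(g \right)} = g + 1 = 1 + g$)
$\sqrt{d{\left(-31 \right)} + 2 Q} - 3561 = \sqrt{\left(1 - 31\right) + 2 \left(-15\right)} - 3561 = \sqrt{-30 - 30} - 3561 = \sqrt{-60} - 3561 = 2 i \sqrt{15} - 3561 = -3561 + 2 i \sqrt{15}$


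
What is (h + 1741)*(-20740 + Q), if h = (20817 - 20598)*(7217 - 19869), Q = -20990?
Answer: 115552331310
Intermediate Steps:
h = -2770788 (h = 219*(-12652) = -2770788)
(h + 1741)*(-20740 + Q) = (-2770788 + 1741)*(-20740 - 20990) = -2769047*(-41730) = 115552331310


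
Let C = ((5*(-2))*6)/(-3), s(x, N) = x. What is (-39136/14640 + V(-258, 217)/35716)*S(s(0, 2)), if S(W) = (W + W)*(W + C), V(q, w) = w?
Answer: 0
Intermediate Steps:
C = 20 (C = -10*6*(-⅓) = -60*(-⅓) = 20)
S(W) = 2*W*(20 + W) (S(W) = (W + W)*(W + 20) = (2*W)*(20 + W) = 2*W*(20 + W))
(-39136/14640 + V(-258, 217)/35716)*S(s(0, 2)) = (-39136/14640 + 217/35716)*(2*0*(20 + 0)) = (-39136*1/14640 + 217*(1/35716))*(2*0*20) = (-2446/915 + 217/35716)*0 = -87162781/32680140*0 = 0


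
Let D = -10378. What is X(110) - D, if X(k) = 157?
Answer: 10535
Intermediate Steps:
X(110) - D = 157 - 1*(-10378) = 157 + 10378 = 10535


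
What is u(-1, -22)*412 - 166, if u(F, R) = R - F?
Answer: -8818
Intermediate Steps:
u(-1, -22)*412 - 166 = (-22 - 1*(-1))*412 - 166 = (-22 + 1)*412 - 166 = -21*412 - 166 = -8652 - 166 = -8818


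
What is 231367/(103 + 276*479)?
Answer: 231367/132307 ≈ 1.7487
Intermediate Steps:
231367/(103 + 276*479) = 231367/(103 + 132204) = 231367/132307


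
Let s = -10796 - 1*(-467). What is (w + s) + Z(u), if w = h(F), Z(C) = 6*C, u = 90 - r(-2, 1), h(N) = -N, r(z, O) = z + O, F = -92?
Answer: -9691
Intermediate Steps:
s = -10329 (s = -10796 + 467 = -10329)
r(z, O) = O + z
u = 91 (u = 90 - (1 - 2) = 90 - 1*(-1) = 90 + 1 = 91)
w = 92 (w = -1*(-92) = 92)
(w + s) + Z(u) = (92 - 10329) + 6*91 = -10237 + 546 = -9691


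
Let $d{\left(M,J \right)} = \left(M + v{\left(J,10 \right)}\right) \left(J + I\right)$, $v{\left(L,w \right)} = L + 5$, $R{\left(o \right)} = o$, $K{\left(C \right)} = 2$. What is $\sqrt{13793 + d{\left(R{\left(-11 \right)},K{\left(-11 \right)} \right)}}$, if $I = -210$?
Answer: $15 \sqrt{65} \approx 120.93$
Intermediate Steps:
$v{\left(L,w \right)} = 5 + L$
$d{\left(M,J \right)} = \left(-210 + J\right) \left(5 + J + M\right)$ ($d{\left(M,J \right)} = \left(M + \left(5 + J\right)\right) \left(J - 210\right) = \left(5 + J + M\right) \left(-210 + J\right) = \left(-210 + J\right) \left(5 + J + M\right)$)
$\sqrt{13793 + d{\left(R{\left(-11 \right)},K{\left(-11 \right)} \right)}} = \sqrt{13793 - \left(-828 - 4\right)} = \sqrt{13793 - -832} = \sqrt{13793 + 832} = \sqrt{14625} = 15 \sqrt{65}$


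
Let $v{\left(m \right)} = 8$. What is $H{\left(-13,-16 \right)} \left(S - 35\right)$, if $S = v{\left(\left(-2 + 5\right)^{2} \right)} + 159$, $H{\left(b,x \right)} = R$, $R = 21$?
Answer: $2772$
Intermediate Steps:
$H{\left(b,x \right)} = 21$
$S = 167$ ($S = 8 + 159 = 167$)
$H{\left(-13,-16 \right)} \left(S - 35\right) = 21 \left(167 - 35\right) = 21 \cdot 132 = 2772$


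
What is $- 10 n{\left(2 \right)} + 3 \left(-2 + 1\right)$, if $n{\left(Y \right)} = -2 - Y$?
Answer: $37$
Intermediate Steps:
$- 10 n{\left(2 \right)} + 3 \left(-2 + 1\right) = - 10 \left(-2 - 2\right) + 3 \left(-2 + 1\right) = - 10 \left(-2 - 2\right) + 3 \left(-1\right) = \left(-10\right) \left(-4\right) - 3 = 40 - 3 = 37$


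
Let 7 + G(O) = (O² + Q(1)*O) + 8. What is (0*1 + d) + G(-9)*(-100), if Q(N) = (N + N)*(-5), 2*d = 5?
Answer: -34395/2 ≈ -17198.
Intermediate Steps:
d = 5/2 (d = (½)*5 = 5/2 ≈ 2.5000)
Q(N) = -10*N (Q(N) = (2*N)*(-5) = -10*N)
G(O) = 1 + O² - 10*O (G(O) = -7 + ((O² + (-10*1)*O) + 8) = -7 + ((O² - 10*O) + 8) = -7 + (8 + O² - 10*O) = 1 + O² - 10*O)
(0*1 + d) + G(-9)*(-100) = (0*1 + 5/2) + (1 + (-9)² - 10*(-9))*(-100) = (0 + 5/2) + (1 + 81 + 90)*(-100) = 5/2 + 172*(-100) = 5/2 - 17200 = -34395/2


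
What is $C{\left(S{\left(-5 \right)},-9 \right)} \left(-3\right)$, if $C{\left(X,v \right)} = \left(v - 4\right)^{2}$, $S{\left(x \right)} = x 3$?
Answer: $-507$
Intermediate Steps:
$S{\left(x \right)} = 3 x$
$C{\left(X,v \right)} = \left(-4 + v\right)^{2}$
$C{\left(S{\left(-5 \right)},-9 \right)} \left(-3\right) = \left(-4 - 9\right)^{2} \left(-3\right) = \left(-13\right)^{2} \left(-3\right) = 169 \left(-3\right) = -507$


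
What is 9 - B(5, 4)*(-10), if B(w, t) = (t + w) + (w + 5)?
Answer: 199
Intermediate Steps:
B(w, t) = 5 + t + 2*w (B(w, t) = (t + w) + (5 + w) = 5 + t + 2*w)
9 - B(5, 4)*(-10) = 9 - (5 + 4 + 2*5)*(-10) = 9 - (5 + 4 + 10)*(-10) = 9 - 1*19*(-10) = 9 - 19*(-10) = 9 + 190 = 199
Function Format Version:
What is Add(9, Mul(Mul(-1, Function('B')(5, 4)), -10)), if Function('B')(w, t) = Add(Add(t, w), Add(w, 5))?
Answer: 199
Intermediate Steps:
Function('B')(w, t) = Add(5, t, Mul(2, w)) (Function('B')(w, t) = Add(Add(t, w), Add(5, w)) = Add(5, t, Mul(2, w)))
Add(9, Mul(Mul(-1, Function('B')(5, 4)), -10)) = Add(9, Mul(Mul(-1, Add(5, 4, Mul(2, 5))), -10)) = Add(9, Mul(Mul(-1, Add(5, 4, 10)), -10)) = Add(9, Mul(Mul(-1, 19), -10)) = Add(9, Mul(-19, -10)) = Add(9, 190) = 199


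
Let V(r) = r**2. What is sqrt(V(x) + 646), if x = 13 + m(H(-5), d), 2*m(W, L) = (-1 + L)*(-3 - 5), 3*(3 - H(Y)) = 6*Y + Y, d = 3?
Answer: sqrt(671) ≈ 25.904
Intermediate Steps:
H(Y) = 3 - 7*Y/3 (H(Y) = 3 - (6*Y + Y)/3 = 3 - 7*Y/3)
m(W, L) = 4 - 4*L (m(W, L) = ((-1 + L)*(-3 - 5))/2 = ((-1 + L)*(-8))/2 = (8 - 8*L)/2 = 4 - 4*L)
x = 5 (x = 13 + (4 - 4*3) = 13 + (4 - 12) = 13 - 8 = 5)
sqrt(V(x) + 646) = sqrt(5**2 + 646) = sqrt(25 + 646) = sqrt(671)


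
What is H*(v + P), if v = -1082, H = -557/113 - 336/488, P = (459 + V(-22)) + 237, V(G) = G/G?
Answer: 14908355/6893 ≈ 2162.8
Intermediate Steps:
V(G) = 1
P = 697 (P = (459 + 1) + 237 = 460 + 237 = 697)
H = -38723/6893 (H = -557*1/113 - 336*1/488 = -557/113 - 42/61 = -38723/6893 ≈ -5.6177)
H*(v + P) = -38723*(-1082 + 697)/6893 = -38723/6893*(-385) = 14908355/6893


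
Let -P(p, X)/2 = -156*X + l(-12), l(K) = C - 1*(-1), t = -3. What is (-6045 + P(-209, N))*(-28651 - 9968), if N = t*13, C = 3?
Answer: 703676799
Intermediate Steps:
N = -39 (N = -3*13 = -39)
l(K) = 4 (l(K) = 3 - 1*(-1) = 3 + 1 = 4)
P(p, X) = -8 + 312*X (P(p, X) = -2*(-156*X + 4) = -2*(4 - 156*X) = -8 + 312*X)
(-6045 + P(-209, N))*(-28651 - 9968) = (-6045 + (-8 + 312*(-39)))*(-28651 - 9968) = (-6045 + (-8 - 12168))*(-38619) = (-6045 - 12176)*(-38619) = -18221*(-38619) = 703676799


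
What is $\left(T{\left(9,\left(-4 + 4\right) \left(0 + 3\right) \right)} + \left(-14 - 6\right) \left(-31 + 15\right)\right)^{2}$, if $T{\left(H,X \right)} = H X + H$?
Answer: $108241$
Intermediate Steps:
$T{\left(H,X \right)} = H + H X$
$\left(T{\left(9,\left(-4 + 4\right) \left(0 + 3\right) \right)} + \left(-14 - 6\right) \left(-31 + 15\right)\right)^{2} = \left(9 \left(1 + \left(-4 + 4\right) \left(0 + 3\right)\right) + \left(-14 - 6\right) \left(-31 + 15\right)\right)^{2} = \left(9 \left(1 + 0 \cdot 3\right) - -320\right)^{2} = \left(9 \left(1 + 0\right) + 320\right)^{2} = \left(9 \cdot 1 + 320\right)^{2} = \left(9 + 320\right)^{2} = 329^{2} = 108241$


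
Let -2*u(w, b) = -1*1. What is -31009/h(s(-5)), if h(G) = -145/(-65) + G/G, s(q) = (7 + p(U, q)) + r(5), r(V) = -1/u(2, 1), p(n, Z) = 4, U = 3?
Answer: -403117/42 ≈ -9598.0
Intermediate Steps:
u(w, b) = ½ (u(w, b) = -(-1)/2 = -½*(-1) = ½)
r(V) = -2 (r(V) = -1/½ = -1*2 = -2)
s(q) = 9 (s(q) = (7 + 4) - 2 = 11 - 2 = 9)
h(G) = 42/13 (h(G) = -145*(-1/65) + 1 = 29/13 + 1 = 42/13)
-31009/h(s(-5)) = -31009/42/13 = -31009*13/42 = -403117/42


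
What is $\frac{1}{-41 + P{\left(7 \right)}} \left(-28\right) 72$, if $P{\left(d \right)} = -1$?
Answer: $48$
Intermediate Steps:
$\frac{1}{-41 + P{\left(7 \right)}} \left(-28\right) 72 = \frac{1}{-41 - 1} \left(-28\right) 72 = \frac{1}{-42} \left(-28\right) 72 = \left(- \frac{1}{42}\right) \left(-28\right) 72 = \frac{2}{3} \cdot 72 = 48$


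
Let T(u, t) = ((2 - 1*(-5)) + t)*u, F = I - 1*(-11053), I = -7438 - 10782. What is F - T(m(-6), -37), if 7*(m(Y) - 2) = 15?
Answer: -49299/7 ≈ -7042.7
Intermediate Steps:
m(Y) = 29/7 (m(Y) = 2 + (⅐)*15 = 2 + 15/7 = 29/7)
I = -18220
F = -7167 (F = -18220 - 1*(-11053) = -18220 + 11053 = -7167)
T(u, t) = u*(7 + t) (T(u, t) = ((2 + 5) + t)*u = (7 + t)*u = u*(7 + t))
F - T(m(-6), -37) = -7167 - 29*(7 - 37)/7 = -7167 - 29*(-30)/7 = -7167 - 1*(-870/7) = -7167 + 870/7 = -49299/7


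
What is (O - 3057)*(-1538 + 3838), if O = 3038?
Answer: -43700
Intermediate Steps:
(O - 3057)*(-1538 + 3838) = (3038 - 3057)*(-1538 + 3838) = -19*2300 = -43700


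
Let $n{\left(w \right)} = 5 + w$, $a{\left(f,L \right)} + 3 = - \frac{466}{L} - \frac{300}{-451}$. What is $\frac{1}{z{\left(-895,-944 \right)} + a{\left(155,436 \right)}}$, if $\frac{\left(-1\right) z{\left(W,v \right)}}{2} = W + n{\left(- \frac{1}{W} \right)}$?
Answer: $\frac{87994610}{156330709049} \approx 0.00056287$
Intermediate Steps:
$a{\left(f,L \right)} = - \frac{1053}{451} - \frac{466}{L}$ ($a{\left(f,L \right)} = -3 - \left(- \frac{300}{451} + \frac{466}{L}\right) = -3 + \left(- \frac{466}{L} + \frac{300}{451}\right) = -3 + \left(\frac{300}{451} - \frac{466}{L}\right) = - \frac{1053}{451} - \frac{466}{L}$)
$z{\left(W,v \right)} = -10 - 2 W + \frac{2}{W}$ ($z{\left(W,v \right)} = - 2 \left(W + \left(5 - \frac{1}{W}\right)\right) = - 2 \left(5 + W - \frac{1}{W}\right) = -10 - 2 W + \frac{2}{W}$)
$\frac{1}{z{\left(-895,-944 \right)} + a{\left(155,436 \right)}} = \frac{1}{\left(-10 - -1790 + \frac{2}{-895}\right) - \left(\frac{1053}{451} + \frac{466}{436}\right)} = \frac{1}{\left(-10 + 1790 + 2 \left(- \frac{1}{895}\right)\right) - \frac{334637}{98318}} = \frac{1}{\left(-10 + 1790 - \frac{2}{895}\right) - \frac{334637}{98318}} = \frac{1}{\frac{1593098}{895} - \frac{334637}{98318}} = \frac{1}{\frac{156330709049}{87994610}} = \frac{87994610}{156330709049}$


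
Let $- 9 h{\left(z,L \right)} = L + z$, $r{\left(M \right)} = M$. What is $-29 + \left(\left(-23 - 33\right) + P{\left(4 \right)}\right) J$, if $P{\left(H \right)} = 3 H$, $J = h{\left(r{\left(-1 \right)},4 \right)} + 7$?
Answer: $- \frac{967}{3} \approx -322.33$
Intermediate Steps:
$h{\left(z,L \right)} = - \frac{L}{9} - \frac{z}{9}$ ($h{\left(z,L \right)} = - \frac{L + z}{9} = - \frac{L}{9} - \frac{z}{9}$)
$J = \frac{20}{3}$ ($J = \left(\left(- \frac{1}{9}\right) 4 - - \frac{1}{9}\right) + 7 = \left(- \frac{4}{9} + \frac{1}{9}\right) + 7 = - \frac{1}{3} + 7 = \frac{20}{3} \approx 6.6667$)
$-29 + \left(\left(-23 - 33\right) + P{\left(4 \right)}\right) J = -29 + \left(\left(-23 - 33\right) + 3 \cdot 4\right) \frac{20}{3} = -29 + \left(-56 + 12\right) \frac{20}{3} = -29 - \frac{880}{3} = - \frac{967}{3}$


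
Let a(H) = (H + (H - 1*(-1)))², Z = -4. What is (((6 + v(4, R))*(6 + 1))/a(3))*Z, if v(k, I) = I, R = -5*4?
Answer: 8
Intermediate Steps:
R = -20
a(H) = (1 + 2*H)² (a(H) = (H + (H + 1))² = (H + (1 + H))² = (1 + 2*H)²)
(((6 + v(4, R))*(6 + 1))/a(3))*Z = (((6 - 20)*(6 + 1))/((1 + 2*3)²))*(-4) = ((-14*7)/((1 + 6)²))*(-4) = -98/(7²)*(-4) = -98/49*(-4) = -98*1/49*(-4) = -2*(-4) = 8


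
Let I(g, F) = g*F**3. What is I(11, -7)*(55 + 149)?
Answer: -769692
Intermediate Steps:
I(11, -7)*(55 + 149) = (11*(-7)**3)*(55 + 149) = (11*(-343))*204 = -3773*204 = -769692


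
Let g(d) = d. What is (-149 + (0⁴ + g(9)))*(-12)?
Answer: 1680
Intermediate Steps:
(-149 + (0⁴ + g(9)))*(-12) = (-149 + (0⁴ + 9))*(-12) = (-149 + (0 + 9))*(-12) = (-149 + 9)*(-12) = -140*(-12) = 1680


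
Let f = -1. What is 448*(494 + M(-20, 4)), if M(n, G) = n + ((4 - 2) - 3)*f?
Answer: 212800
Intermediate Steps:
M(n, G) = 1 + n (M(n, G) = n + ((4 - 2) - 3)*(-1) = n + (2 - 3)*(-1) = n - 1*(-1) = n + 1 = 1 + n)
448*(494 + M(-20, 4)) = 448*(494 + (1 - 20)) = 448*(494 - 19) = 448*475 = 212800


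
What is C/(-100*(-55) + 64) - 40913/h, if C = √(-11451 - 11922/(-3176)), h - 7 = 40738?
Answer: -40913/40745 + 3*I*√801861791/4417816 ≈ -1.0041 + 0.019229*I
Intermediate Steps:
h = 40745 (h = 7 + 40738 = 40745)
C = 3*I*√801861791/794 (C = √(-11451 - 11922*(-1/3176)) = √(-11451 + 5961/1588) = √(-18178227/1588) = 3*I*√801861791/794 ≈ 106.99*I)
C/(-100*(-55) + 64) - 40913/h = (3*I*√801861791/794)/(-100*(-55) + 64) - 40913/40745 = (3*I*√801861791/794)/(5500 + 64) - 40913*1/40745 = (3*I*√801861791/794)/5564 - 40913/40745 = (3*I*√801861791/794)*(1/5564) - 40913/40745 = 3*I*√801861791/4417816 - 40913/40745 = -40913/40745 + 3*I*√801861791/4417816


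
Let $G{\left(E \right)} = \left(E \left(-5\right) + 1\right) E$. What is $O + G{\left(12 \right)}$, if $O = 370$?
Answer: $-338$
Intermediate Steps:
$G{\left(E \right)} = E \left(1 - 5 E\right)$ ($G{\left(E \right)} = \left(- 5 E + 1\right) E = \left(1 - 5 E\right) E = E \left(1 - 5 E\right)$)
$O + G{\left(12 \right)} = 370 + 12 \left(1 - 60\right) = 370 + 12 \left(-59\right) = 370 - 708 = -338$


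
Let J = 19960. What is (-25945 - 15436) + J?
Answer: -21421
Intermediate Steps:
(-25945 - 15436) + J = (-25945 - 15436) + 19960 = -41381 + 19960 = -21421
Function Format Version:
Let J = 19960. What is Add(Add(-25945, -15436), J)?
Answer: -21421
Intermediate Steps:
Add(Add(-25945, -15436), J) = Add(Add(-25945, -15436), 19960) = Add(-41381, 19960) = -21421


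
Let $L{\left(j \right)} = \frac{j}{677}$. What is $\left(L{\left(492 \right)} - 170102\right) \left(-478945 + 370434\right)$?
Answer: $\frac{12495970721182}{677} \approx 1.8458 \cdot 10^{10}$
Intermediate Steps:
$L{\left(j \right)} = \frac{j}{677}$ ($L{\left(j \right)} = j \frac{1}{677} = \frac{j}{677}$)
$\left(L{\left(492 \right)} - 170102\right) \left(-478945 + 370434\right) = \left(\frac{1}{677} \cdot 492 - 170102\right) \left(-478945 + 370434\right) = \left(\frac{492}{677} - 170102\right) \left(-108511\right) = \left(- \frac{115158562}{677}\right) \left(-108511\right) = \frac{12495970721182}{677}$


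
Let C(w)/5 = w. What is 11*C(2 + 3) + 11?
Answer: 286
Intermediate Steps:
C(w) = 5*w
11*C(2 + 3) + 11 = 11*(5*(2 + 3)) + 11 = 11*(5*5) + 11 = 11*25 + 11 = 275 + 11 = 286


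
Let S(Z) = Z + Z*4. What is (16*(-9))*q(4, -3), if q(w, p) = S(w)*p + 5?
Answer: 7920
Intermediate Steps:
S(Z) = 5*Z (S(Z) = Z + 4*Z = 5*Z)
q(w, p) = 5 + 5*p*w (q(w, p) = (5*w)*p + 5 = 5*p*w + 5 = 5 + 5*p*w)
(16*(-9))*q(4, -3) = (16*(-9))*(5 + 5*(-3)*4) = -144*(5 - 60) = -144*(-55) = 7920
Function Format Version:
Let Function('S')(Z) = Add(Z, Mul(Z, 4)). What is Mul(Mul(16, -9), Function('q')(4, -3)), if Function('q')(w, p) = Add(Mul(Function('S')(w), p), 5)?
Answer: 7920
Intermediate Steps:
Function('S')(Z) = Mul(5, Z) (Function('S')(Z) = Add(Z, Mul(4, Z)) = Mul(5, Z))
Function('q')(w, p) = Add(5, Mul(5, p, w)) (Function('q')(w, p) = Add(Mul(Mul(5, w), p), 5) = Add(Mul(5, p, w), 5) = Add(5, Mul(5, p, w)))
Mul(Mul(16, -9), Function('q')(4, -3)) = Mul(Mul(16, -9), Add(5, Mul(5, -3, 4))) = Mul(-144, Add(5, -60)) = Mul(-144, -55) = 7920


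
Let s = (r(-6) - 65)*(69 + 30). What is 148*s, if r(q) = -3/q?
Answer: -945054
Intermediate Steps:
s = -12771/2 (s = (-3/(-6) - 65)*(69 + 30) = (-3*(-⅙) - 65)*99 = (½ - 65)*99 = -129/2*99 = -12771/2 ≈ -6385.5)
148*s = 148*(-12771/2) = -945054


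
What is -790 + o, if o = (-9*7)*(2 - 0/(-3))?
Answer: -916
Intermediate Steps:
o = -126 (o = -63*(2 - 0*(-1)/3) = -63*(2 - 1*0) = -63*(2 + 0) = -63*2 = -126)
-790 + o = -790 - 126 = -916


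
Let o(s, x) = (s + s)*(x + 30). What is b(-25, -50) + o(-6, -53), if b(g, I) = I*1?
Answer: 226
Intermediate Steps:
b(g, I) = I
o(s, x) = 2*s*(30 + x) (o(s, x) = (2*s)*(30 + x) = 2*s*(30 + x))
b(-25, -50) + o(-6, -53) = -50 + 2*(-6)*(30 - 53) = -50 + 2*(-6)*(-23) = -50 + 276 = 226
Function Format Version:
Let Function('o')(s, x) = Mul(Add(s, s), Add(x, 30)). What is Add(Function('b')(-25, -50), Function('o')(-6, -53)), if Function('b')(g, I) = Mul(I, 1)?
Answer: 226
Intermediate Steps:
Function('b')(g, I) = I
Function('o')(s, x) = Mul(2, s, Add(30, x)) (Function('o')(s, x) = Mul(Mul(2, s), Add(30, x)) = Mul(2, s, Add(30, x)))
Add(Function('b')(-25, -50), Function('o')(-6, -53)) = Add(-50, Mul(2, -6, Add(30, -53))) = Add(-50, Mul(2, -6, -23)) = Add(-50, 276) = 226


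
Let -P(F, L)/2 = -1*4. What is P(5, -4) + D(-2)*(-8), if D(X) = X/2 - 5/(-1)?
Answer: -24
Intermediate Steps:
P(F, L) = 8 (P(F, L) = -(-2)*4 = -2*(-4) = 8)
D(X) = 5 + X/2 (D(X) = X*(½) - 5*(-1) = X/2 + 5 = 5 + X/2)
P(5, -4) + D(-2)*(-8) = 8 + (5 + (½)*(-2))*(-8) = 8 + (5 - 1)*(-8) = 8 + 4*(-8) = 8 - 32 = -24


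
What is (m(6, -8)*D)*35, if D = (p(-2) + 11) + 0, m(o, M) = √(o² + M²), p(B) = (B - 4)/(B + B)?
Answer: 4375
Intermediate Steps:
p(B) = (-4 + B)/(2*B) (p(B) = (-4 + B)/((2*B)) = (-4 + B)*(1/(2*B)) = (-4 + B)/(2*B))
m(o, M) = √(M² + o²)
D = 25/2 (D = ((½)*(-4 - 2)/(-2) + 11) + 0 = ((½)*(-½)*(-6) + 11) + 0 = (3/2 + 11) + 0 = 25/2 + 0 = 25/2 ≈ 12.500)
(m(6, -8)*D)*35 = (√((-8)² + 6²)*(25/2))*35 = (√(64 + 36)*(25/2))*35 = (√100*(25/2))*35 = (10*(25/2))*35 = 125*35 = 4375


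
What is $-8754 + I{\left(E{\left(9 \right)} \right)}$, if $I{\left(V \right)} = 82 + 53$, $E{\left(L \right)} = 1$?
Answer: $-8619$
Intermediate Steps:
$I{\left(V \right)} = 135$
$-8754 + I{\left(E{\left(9 \right)} \right)} = -8754 + 135 = -8619$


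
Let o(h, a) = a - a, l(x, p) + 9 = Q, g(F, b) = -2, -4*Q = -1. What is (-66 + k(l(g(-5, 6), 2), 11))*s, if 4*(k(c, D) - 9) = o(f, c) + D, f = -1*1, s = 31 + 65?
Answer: -5208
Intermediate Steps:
Q = ¼ (Q = -¼*(-1) = ¼ ≈ 0.25000)
l(x, p) = -35/4 (l(x, p) = -9 + ¼ = -35/4)
s = 96
f = -1
o(h, a) = 0
k(c, D) = 9 + D/4 (k(c, D) = 9 + (0 + D)/4 = 9 + D/4)
(-66 + k(l(g(-5, 6), 2), 11))*s = (-66 + (9 + (¼)*11))*96 = (-66 + (9 + 11/4))*96 = (-66 + 47/4)*96 = -217/4*96 = -5208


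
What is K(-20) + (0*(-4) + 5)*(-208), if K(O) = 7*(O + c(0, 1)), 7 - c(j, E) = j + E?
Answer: -1138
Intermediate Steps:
c(j, E) = 7 - E - j (c(j, E) = 7 - (j + E) = 7 - (E + j) = 7 + (-E - j) = 7 - E - j)
K(O) = 42 + 7*O (K(O) = 7*(O + (7 - 1*1 - 1*0)) = 7*(O + (7 - 1 + 0)) = 7*(O + 6) = 7*(6 + O) = 42 + 7*O)
K(-20) + (0*(-4) + 5)*(-208) = (42 + 7*(-20)) + (0*(-4) + 5)*(-208) = (42 - 140) + (0 + 5)*(-208) = -98 + 5*(-208) = -98 - 1040 = -1138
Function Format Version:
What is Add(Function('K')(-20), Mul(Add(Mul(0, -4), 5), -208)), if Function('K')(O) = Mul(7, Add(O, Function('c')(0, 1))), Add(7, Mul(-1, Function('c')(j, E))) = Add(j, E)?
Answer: -1138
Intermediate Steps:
Function('c')(j, E) = Add(7, Mul(-1, E), Mul(-1, j)) (Function('c')(j, E) = Add(7, Mul(-1, Add(j, E))) = Add(7, Mul(-1, Add(E, j))) = Add(7, Add(Mul(-1, E), Mul(-1, j))) = Add(7, Mul(-1, E), Mul(-1, j)))
Function('K')(O) = Add(42, Mul(7, O)) (Function('K')(O) = Mul(7, Add(O, Add(7, Mul(-1, 1), Mul(-1, 0)))) = Mul(7, Add(O, Add(7, -1, 0))) = Mul(7, Add(O, 6)) = Mul(7, Add(6, O)) = Add(42, Mul(7, O)))
Add(Function('K')(-20), Mul(Add(Mul(0, -4), 5), -208)) = Add(Add(42, Mul(7, -20)), Mul(Add(Mul(0, -4), 5), -208)) = Add(Add(42, -140), Mul(Add(0, 5), -208)) = Add(-98, Mul(5, -208)) = Add(-98, -1040) = -1138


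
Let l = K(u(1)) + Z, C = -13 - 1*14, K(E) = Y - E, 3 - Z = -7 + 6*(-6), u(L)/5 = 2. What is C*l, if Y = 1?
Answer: -999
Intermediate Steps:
u(L) = 10 (u(L) = 5*2 = 10)
Z = 46 (Z = 3 - (-7 + 6*(-6)) = 3 - (-7 - 36) = 3 - 1*(-43) = 3 + 43 = 46)
K(E) = 1 - E
C = -27 (C = -13 - 14 = -27)
l = 37 (l = (1 - 1*10) + 46 = (1 - 10) + 46 = -9 + 46 = 37)
C*l = -27*37 = -999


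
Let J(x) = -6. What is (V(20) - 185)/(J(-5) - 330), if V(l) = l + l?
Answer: 145/336 ≈ 0.43155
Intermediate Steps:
V(l) = 2*l
(V(20) - 185)/(J(-5) - 330) = (2*20 - 185)/(-6 - 330) = (40 - 185)/(-336) = -145*(-1/336) = 145/336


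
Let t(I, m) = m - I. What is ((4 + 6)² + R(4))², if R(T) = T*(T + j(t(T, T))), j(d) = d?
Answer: 13456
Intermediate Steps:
R(T) = T² (R(T) = T*(T + (T - T)) = T*(T + 0) = T*T = T²)
((4 + 6)² + R(4))² = ((4 + 6)² + 4²)² = (10² + 16)² = (100 + 16)² = 116² = 13456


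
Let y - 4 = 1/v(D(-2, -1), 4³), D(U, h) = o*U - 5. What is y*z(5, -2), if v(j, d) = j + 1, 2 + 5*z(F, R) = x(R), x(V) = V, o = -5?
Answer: -10/3 ≈ -3.3333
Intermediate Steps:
z(F, R) = -⅖ + R/5
D(U, h) = -5 - 5*U (D(U, h) = -5*U - 5 = -5 - 5*U)
v(j, d) = 1 + j
y = 25/6 (y = 4 + 1/(1 + (-5 - 5*(-2))) = 4 + 1/(1 + (-5 + 10)) = 4 + 1/(1 + 5) = 4 + 1/6 = 4 + ⅙ = 25/6 ≈ 4.1667)
y*z(5, -2) = 25*(-⅖ + (⅕)*(-2))/6 = 25*(-⅖ - ⅖)/6 = (25/6)*(-⅘) = -10/3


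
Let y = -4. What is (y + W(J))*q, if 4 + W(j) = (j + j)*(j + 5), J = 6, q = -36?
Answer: -4464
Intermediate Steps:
W(j) = -4 + 2*j*(5 + j) (W(j) = -4 + (j + j)*(j + 5) = -4 + (2*j)*(5 + j) = -4 + 2*j*(5 + j))
(y + W(J))*q = (-4 + (-4 + 2*6**2 + 10*6))*(-36) = (-4 + (-4 + 2*36 + 60))*(-36) = (-4 + (-4 + 72 + 60))*(-36) = (-4 + 128)*(-36) = 124*(-36) = -4464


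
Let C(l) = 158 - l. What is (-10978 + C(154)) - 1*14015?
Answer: -24989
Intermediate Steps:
(-10978 + C(154)) - 1*14015 = (-10978 + (158 - 1*154)) - 1*14015 = (-10978 + (158 - 154)) - 14015 = (-10978 + 4) - 14015 = -10974 - 14015 = -24989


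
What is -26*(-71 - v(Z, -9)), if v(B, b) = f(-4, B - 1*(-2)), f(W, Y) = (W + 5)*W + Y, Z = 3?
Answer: 1872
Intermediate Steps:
f(W, Y) = Y + W*(5 + W) (f(W, Y) = (5 + W)*W + Y = W*(5 + W) + Y = Y + W*(5 + W))
v(B, b) = -2 + B (v(B, b) = (B - 1*(-2)) + (-4)² + 5*(-4) = (B + 2) + 16 - 20 = (2 + B) + 16 - 20 = -2 + B)
-26*(-71 - v(Z, -9)) = -26*(-71 - (-2 + 3)) = -26*(-71 - 1*1) = -26*(-71 - 1) = -26*(-72) = 1872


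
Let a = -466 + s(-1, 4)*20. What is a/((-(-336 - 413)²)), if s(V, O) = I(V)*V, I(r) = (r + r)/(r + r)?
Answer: 486/561001 ≈ 0.00086631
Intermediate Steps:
I(r) = 1 (I(r) = (2*r)/((2*r)) = (2*r)*(1/(2*r)) = 1)
s(V, O) = V (s(V, O) = 1*V = V)
a = -486 (a = -466 - 1*20 = -466 - 20 = -486)
a/((-(-336 - 413)²)) = -486*(-1/(-336 - 413)²) = -486/((-1*(-749)²)) = -486/((-1*561001)) = -486/(-561001) = -486*(-1/561001) = 486/561001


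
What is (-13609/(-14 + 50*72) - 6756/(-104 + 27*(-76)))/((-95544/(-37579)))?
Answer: -4367694433/16788418416 ≈ -0.26016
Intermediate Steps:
(-13609/(-14 + 50*72) - 6756/(-104 + 27*(-76)))/((-95544/(-37579))) = (-13609/(-14 + 3600) - 6756/(-104 - 2052))/((-95544*(-1/37579))) = (-13609/3586 - 6756/(-2156))/(95544/37579) = (-13609*1/3586 - 6756*(-1/2156))*(37579/95544) = (-13609/3586 + 1689/539)*(37579/95544) = -116227/175714*37579/95544 = -4367694433/16788418416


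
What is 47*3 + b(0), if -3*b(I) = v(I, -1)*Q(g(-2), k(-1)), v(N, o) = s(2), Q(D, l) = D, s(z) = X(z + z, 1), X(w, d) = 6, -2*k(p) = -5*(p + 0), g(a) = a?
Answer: 145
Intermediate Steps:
k(p) = 5*p/2 (k(p) = -(-5)*(p + 0)/2 = -(-5)*p/2 = 5*p/2)
s(z) = 6
v(N, o) = 6
b(I) = 4 (b(I) = -2*(-2) = -1/3*(-12) = 4)
47*3 + b(0) = 47*3 + 4 = 141 + 4 = 145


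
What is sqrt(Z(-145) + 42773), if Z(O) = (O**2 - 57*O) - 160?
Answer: sqrt(71903) ≈ 268.15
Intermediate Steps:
Z(O) = -160 + O**2 - 57*O
sqrt(Z(-145) + 42773) = sqrt((-160 + (-145)**2 - 57*(-145)) + 42773) = sqrt((-160 + 21025 + 8265) + 42773) = sqrt(29130 + 42773) = sqrt(71903)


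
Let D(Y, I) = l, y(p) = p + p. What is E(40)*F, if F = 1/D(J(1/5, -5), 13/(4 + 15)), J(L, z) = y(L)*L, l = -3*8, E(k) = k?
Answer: -5/3 ≈ -1.6667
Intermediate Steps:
y(p) = 2*p
l = -24
J(L, z) = 2*L² (J(L, z) = (2*L)*L = 2*L²)
D(Y, I) = -24
F = -1/24 (F = 1/(-24) = -1/24 ≈ -0.041667)
E(40)*F = 40*(-1/24) = -5/3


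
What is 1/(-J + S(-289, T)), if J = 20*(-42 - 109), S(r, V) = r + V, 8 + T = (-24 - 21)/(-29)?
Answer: 29/79012 ≈ 0.00036703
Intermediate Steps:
T = -187/29 (T = -8 + (-24 - 21)/(-29) = -8 - 45*(-1/29) = -8 + 45/29 = -187/29 ≈ -6.4483)
S(r, V) = V + r
J = -3020 (J = 20*(-151) = -3020)
1/(-J + S(-289, T)) = 1/(-1*(-3020) + (-187/29 - 289)) = 1/(3020 - 8568/29) = 1/(79012/29) = 29/79012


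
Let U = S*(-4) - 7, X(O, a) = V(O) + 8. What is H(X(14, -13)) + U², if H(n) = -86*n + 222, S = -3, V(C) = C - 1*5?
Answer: -1215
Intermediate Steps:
V(C) = -5 + C (V(C) = C - 5 = -5 + C)
X(O, a) = 3 + O (X(O, a) = (-5 + O) + 8 = 3 + O)
H(n) = 222 - 86*n
U = 5 (U = -3*(-4) - 7 = 12 - 7 = 5)
H(X(14, -13)) + U² = (222 - 86*(3 + 14)) + 5² = (222 - 86*17) + 25 = (222 - 1462) + 25 = -1240 + 25 = -1215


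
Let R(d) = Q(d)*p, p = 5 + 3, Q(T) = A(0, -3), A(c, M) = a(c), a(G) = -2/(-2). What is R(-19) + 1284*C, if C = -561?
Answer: -720316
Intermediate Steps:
a(G) = 1 (a(G) = -2*(-½) = 1)
A(c, M) = 1
Q(T) = 1
p = 8
R(d) = 8 (R(d) = 1*8 = 8)
R(-19) + 1284*C = 8 + 1284*(-561) = 8 - 720324 = -720316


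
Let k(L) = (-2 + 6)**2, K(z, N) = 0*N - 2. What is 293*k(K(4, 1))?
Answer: 4688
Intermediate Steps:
K(z, N) = -2 (K(z, N) = 0 - 2 = -2)
k(L) = 16 (k(L) = 4**2 = 16)
293*k(K(4, 1)) = 293*16 = 4688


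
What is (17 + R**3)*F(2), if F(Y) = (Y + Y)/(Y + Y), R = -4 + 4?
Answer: 17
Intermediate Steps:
R = 0
F(Y) = 1 (F(Y) = (2*Y)/((2*Y)) = (2*Y)*(1/(2*Y)) = 1)
(17 + R**3)*F(2) = (17 + 0**3)*1 = (17 + 0)*1 = 17*1 = 17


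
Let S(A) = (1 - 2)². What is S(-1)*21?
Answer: 21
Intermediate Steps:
S(A) = 1 (S(A) = (-1)² = 1)
S(-1)*21 = 1*21 = 21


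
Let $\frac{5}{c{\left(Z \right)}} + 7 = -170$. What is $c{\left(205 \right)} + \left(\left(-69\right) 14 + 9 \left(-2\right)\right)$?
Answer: $- \frac{174173}{177} \approx -984.03$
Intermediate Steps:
$c{\left(Z \right)} = - \frac{5}{177}$ ($c{\left(Z \right)} = \frac{5}{-7 - 170} = \frac{5}{-177} = 5 \left(- \frac{1}{177}\right) = - \frac{5}{177}$)
$c{\left(205 \right)} + \left(\left(-69\right) 14 + 9 \left(-2\right)\right) = - \frac{5}{177} + \left(\left(-69\right) 14 + 9 \left(-2\right)\right) = - \frac{5}{177} - 984 = - \frac{174173}{177}$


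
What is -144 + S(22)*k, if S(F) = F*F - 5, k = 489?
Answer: 234087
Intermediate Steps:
S(F) = -5 + F² (S(F) = F² - 5 = -5 + F²)
-144 + S(22)*k = -144 + (-5 + 22²)*489 = -144 + (-5 + 484)*489 = -144 + 479*489 = -144 + 234231 = 234087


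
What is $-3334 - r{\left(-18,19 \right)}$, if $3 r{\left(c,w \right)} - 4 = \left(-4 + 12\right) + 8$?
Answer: $- \frac{10022}{3} \approx -3340.7$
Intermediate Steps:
$r{\left(c,w \right)} = \frac{20}{3}$ ($r{\left(c,w \right)} = \frac{4}{3} + \frac{\left(-4 + 12\right) + 8}{3} = \frac{4}{3} + \frac{8 + 8}{3} = \frac{4}{3} + \frac{1}{3} \cdot 16 = \frac{4}{3} + \frac{16}{3} = \frac{20}{3}$)
$-3334 - r{\left(-18,19 \right)} = -3334 - \frac{20}{3} = - \frac{10022}{3}$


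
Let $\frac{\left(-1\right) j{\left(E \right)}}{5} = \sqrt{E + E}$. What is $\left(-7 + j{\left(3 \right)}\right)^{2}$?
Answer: $199 + 70 \sqrt{6} \approx 370.46$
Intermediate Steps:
$j{\left(E \right)} = - 5 \sqrt{2} \sqrt{E}$ ($j{\left(E \right)} = - 5 \sqrt{E + E} = - 5 \sqrt{2 E} = - 5 \sqrt{2} \sqrt{E}$)
$\left(-7 + j{\left(3 \right)}\right)^{2} = \left(-7 - 5 \sqrt{2} \sqrt{3}\right)^{2} = \left(-7 - 5 \sqrt{6}\right)^{2}$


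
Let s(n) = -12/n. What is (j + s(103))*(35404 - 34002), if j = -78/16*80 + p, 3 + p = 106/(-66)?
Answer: -1881010124/3399 ≈ -5.5340e+5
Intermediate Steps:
p = -152/33 (p = -3 + 106/(-66) = -3 + 106*(-1/66) = -3 - 53/33 = -152/33 ≈ -4.6061)
j = -13022/33 (j = -78/16*80 - 152/33 = -78*1/16*80 - 152/33 = -39/8*80 - 152/33 = -390 - 152/33 = -13022/33 ≈ -394.61)
(j + s(103))*(35404 - 34002) = (-13022/33 - 12/103)*(35404 - 34002) = (-13022/33 - 12*1/103)*1402 = (-13022/33 - 12/103)*1402 = -1341662/3399*1402 = -1881010124/3399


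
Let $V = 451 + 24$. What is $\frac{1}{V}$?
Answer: $\frac{1}{475} \approx 0.0021053$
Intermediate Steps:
$V = 475$
$\frac{1}{V} = \frac{1}{475}$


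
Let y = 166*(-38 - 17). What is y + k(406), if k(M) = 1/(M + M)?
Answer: -7413559/812 ≈ -9130.0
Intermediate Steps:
y = -9130 (y = 166*(-55) = -9130)
k(M) = 1/(2*M)
y + k(406) = -9130 + (½)/406 = -9130 + (½)*(1/406) = -9130 + 1/812 = -7413559/812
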